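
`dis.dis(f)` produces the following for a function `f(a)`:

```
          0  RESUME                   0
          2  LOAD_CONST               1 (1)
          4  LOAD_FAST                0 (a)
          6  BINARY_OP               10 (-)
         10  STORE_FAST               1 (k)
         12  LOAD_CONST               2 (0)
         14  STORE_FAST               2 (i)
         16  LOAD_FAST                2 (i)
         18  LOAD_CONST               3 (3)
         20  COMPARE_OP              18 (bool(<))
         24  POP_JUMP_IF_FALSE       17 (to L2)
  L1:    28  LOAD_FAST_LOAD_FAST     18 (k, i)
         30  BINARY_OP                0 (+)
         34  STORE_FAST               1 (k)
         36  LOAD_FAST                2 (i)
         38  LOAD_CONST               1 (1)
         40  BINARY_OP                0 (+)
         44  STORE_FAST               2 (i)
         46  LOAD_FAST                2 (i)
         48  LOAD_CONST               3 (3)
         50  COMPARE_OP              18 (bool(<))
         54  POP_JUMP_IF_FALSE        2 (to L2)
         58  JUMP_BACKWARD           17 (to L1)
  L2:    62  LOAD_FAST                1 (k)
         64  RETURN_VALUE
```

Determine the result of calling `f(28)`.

-24

LOAD_CONST → push 1. Stack: [1]
LOAD_FAST a → push 28. Stack: [1, 28]
BINARY_OP - → 1 - 28 = -27. Stack: [-27]
STORE_FAST k → k=-27. Stack: []
LOAD_CONST → push 0. Stack: [0]
STORE_FAST i → i=0. Stack: []
LOAD_FAST i → push 0. Stack: [0]
LOAD_CONST → push 3. Stack: [0, 3]
COMPARE_OP bool(<) → 0 vs 3 = True. Stack: [True]
POP_JUMP_IF_FALSE → pop True; no jump. Stack: []
LOAD_FAST_LOAD_FAST k,i → push -27,0. Stack: [-27, 0]
BINARY_OP + → -27 + 0 = -27. Stack: [-27]
STORE_FAST k → k=-27. Stack: []
LOAD_FAST i → push 0. Stack: [0]
LOAD_CONST → push 1. Stack: [0, 1]
BINARY_OP + → 0 + 1 = 1. Stack: [1]
STORE_FAST i → i=1. Stack: []
LOAD_FAST i → push 1. Stack: [1]
LOAD_CONST → push 3. Stack: [1, 3]
COMPARE_OP bool(<) → 1 vs 3 = True. Stack: [True]
POP_JUMP_IF_FALSE → pop True; no jump. Stack: []
LOAD_FAST_LOAD_FAST k,i → push -27,1. Stack: [-27, 1]
BINARY_OP + → -27 + 1 = -26. Stack: [-26]
STORE_FAST k → k=-26. Stack: []
LOAD_FAST i → push 1. Stack: [1]
LOAD_CONST → push 1. Stack: [1, 1]
BINARY_OP + → 1 + 1 = 2. Stack: [2]
STORE_FAST i → i=2. Stack: []
LOAD_FAST i → push 2. Stack: [2]
LOAD_CONST → push 3. Stack: [2, 3]
COMPARE_OP bool(<) → 2 vs 3 = True. Stack: [True]
POP_JUMP_IF_FALSE → pop True; no jump. Stack: []
LOAD_FAST_LOAD_FAST k,i → push -26,2. Stack: [-26, 2]
BINARY_OP + → -26 + 2 = -24. Stack: [-24]
STORE_FAST k → k=-24. Stack: []
LOAD_FAST i → push 2. Stack: [2]
LOAD_CONST → push 1. Stack: [2, 1]
BINARY_OP + → 2 + 1 = 3. Stack: [3]
STORE_FAST i → i=3. Stack: []
LOAD_FAST i → push 3. Stack: [3]
LOAD_CONST → push 3. Stack: [3, 3]
COMPARE_OP bool(<) → 3 vs 3 = False. Stack: [False]
POP_JUMP_IF_FALSE → pop False; jump. Stack: []
LOAD_FAST k → push -24. Stack: [-24]
RETURN_VALUE → return -24.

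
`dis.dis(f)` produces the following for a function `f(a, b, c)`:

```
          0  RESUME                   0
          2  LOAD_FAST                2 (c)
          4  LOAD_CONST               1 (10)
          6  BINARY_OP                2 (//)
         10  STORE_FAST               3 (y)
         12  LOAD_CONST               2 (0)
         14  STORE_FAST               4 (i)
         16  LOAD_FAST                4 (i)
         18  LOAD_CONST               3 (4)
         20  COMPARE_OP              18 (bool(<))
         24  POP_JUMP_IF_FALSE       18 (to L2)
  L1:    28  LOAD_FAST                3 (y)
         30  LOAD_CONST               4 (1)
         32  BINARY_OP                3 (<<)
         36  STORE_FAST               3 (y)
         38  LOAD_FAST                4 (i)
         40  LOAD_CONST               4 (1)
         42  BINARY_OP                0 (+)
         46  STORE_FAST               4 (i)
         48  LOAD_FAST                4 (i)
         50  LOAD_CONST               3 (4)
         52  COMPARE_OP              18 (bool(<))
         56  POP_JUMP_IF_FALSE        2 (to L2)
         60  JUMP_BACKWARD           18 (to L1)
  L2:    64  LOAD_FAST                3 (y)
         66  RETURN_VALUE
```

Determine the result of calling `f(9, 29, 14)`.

16

LOAD_FAST c → push 14. Stack: [14]
LOAD_CONST → push 10. Stack: [14, 10]
BINARY_OP // → 14 // 10 = 1. Stack: [1]
STORE_FAST y → y=1. Stack: []
LOAD_CONST → push 0. Stack: [0]
STORE_FAST i → i=0. Stack: []
LOAD_FAST i → push 0. Stack: [0]
LOAD_CONST → push 4. Stack: [0, 4]
COMPARE_OP bool(<) → 0 vs 4 = True. Stack: [True]
POP_JUMP_IF_FALSE → pop True; no jump. Stack: []
LOAD_FAST y → push 1. Stack: [1]
LOAD_CONST → push 1. Stack: [1, 1]
BINARY_OP << → 1 << 1 = 2. Stack: [2]
STORE_FAST y → y=2. Stack: []
LOAD_FAST i → push 0. Stack: [0]
LOAD_CONST → push 1. Stack: [0, 1]
BINARY_OP + → 0 + 1 = 1. Stack: [1]
STORE_FAST i → i=1. Stack: []
LOAD_FAST i → push 1. Stack: [1]
LOAD_CONST → push 4. Stack: [1, 4]
COMPARE_OP bool(<) → 1 vs 4 = True. Stack: [True]
POP_JUMP_IF_FALSE → pop True; no jump. Stack: []
LOAD_FAST y → push 2. Stack: [2]
LOAD_CONST → push 1. Stack: [2, 1]
BINARY_OP << → 2 << 1 = 4. Stack: [4]
STORE_FAST y → y=4. Stack: []
LOAD_FAST i → push 1. Stack: [1]
LOAD_CONST → push 1. Stack: [1, 1]
BINARY_OP + → 1 + 1 = 2. Stack: [2]
STORE_FAST i → i=2. Stack: []
LOAD_FAST i → push 2. Stack: [2]
LOAD_CONST → push 4. Stack: [2, 4]
COMPARE_OP bool(<) → 2 vs 4 = True. Stack: [True]
POP_JUMP_IF_FALSE → pop True; no jump. Stack: []
LOAD_FAST y → push 4. Stack: [4]
LOAD_CONST → push 1. Stack: [4, 1]
BINARY_OP << → 4 << 1 = 8. Stack: [8]
STORE_FAST y → y=8. Stack: []
LOAD_FAST i → push 2. Stack: [2]
LOAD_CONST → push 1. Stack: [2, 1]
BINARY_OP + → 2 + 1 = 3. Stack: [3]
STORE_FAST i → i=3. Stack: []
LOAD_FAST i → push 3. Stack: [3]
LOAD_CONST → push 4. Stack: [3, 4]
COMPARE_OP bool(<) → 3 vs 4 = True. Stack: [True]
POP_JUMP_IF_FALSE → pop True; no jump. Stack: []
LOAD_FAST y → push 8. Stack: [8]
LOAD_CONST → push 1. Stack: [8, 1]
BINARY_OP << → 8 << 1 = 16. Stack: [16]
STORE_FAST y → y=16. Stack: []
LOAD_FAST i → push 3. Stack: [3]
LOAD_CONST → push 1. Stack: [3, 1]
BINARY_OP + → 3 + 1 = 4. Stack: [4]
STORE_FAST i → i=4. Stack: []
LOAD_FAST i → push 4. Stack: [4]
LOAD_CONST → push 4. Stack: [4, 4]
COMPARE_OP bool(<) → 4 vs 4 = False. Stack: [False]
POP_JUMP_IF_FALSE → pop False; jump. Stack: []
LOAD_FAST y → push 16. Stack: [16]
RETURN_VALUE → return 16.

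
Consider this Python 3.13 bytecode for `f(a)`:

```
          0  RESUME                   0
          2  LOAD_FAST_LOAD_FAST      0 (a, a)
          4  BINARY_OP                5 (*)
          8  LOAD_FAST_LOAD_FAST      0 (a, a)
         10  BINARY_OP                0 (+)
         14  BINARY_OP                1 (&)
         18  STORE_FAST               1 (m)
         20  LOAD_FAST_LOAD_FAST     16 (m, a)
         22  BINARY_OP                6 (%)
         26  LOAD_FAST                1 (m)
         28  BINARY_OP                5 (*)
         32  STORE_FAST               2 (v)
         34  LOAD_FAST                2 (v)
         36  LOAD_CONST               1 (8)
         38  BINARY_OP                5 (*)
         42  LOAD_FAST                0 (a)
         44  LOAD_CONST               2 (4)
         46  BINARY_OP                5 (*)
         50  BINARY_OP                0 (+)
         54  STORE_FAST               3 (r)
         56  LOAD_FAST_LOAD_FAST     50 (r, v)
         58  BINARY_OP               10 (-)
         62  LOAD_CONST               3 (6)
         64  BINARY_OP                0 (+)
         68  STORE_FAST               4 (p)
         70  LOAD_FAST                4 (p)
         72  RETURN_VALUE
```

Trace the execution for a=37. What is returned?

17794

LOAD_FAST_LOAD_FAST a,a → push 37,37. Stack: [37, 37]
BINARY_OP * → 37 * 37 = 1369. Stack: [1369]
LOAD_FAST_LOAD_FAST a,a → push 37,37. Stack: [1369, 37, 37]
BINARY_OP + → 37 + 37 = 74. Stack: [1369, 74]
BINARY_OP & → 1369 & 74 = 72. Stack: [72]
STORE_FAST m → m=72. Stack: []
LOAD_FAST_LOAD_FAST m,a → push 72,37. Stack: [72, 37]
BINARY_OP % → 72 % 37 = 35. Stack: [35]
LOAD_FAST m → push 72. Stack: [35, 72]
BINARY_OP * → 35 * 72 = 2520. Stack: [2520]
STORE_FAST v → v=2520. Stack: []
LOAD_FAST v → push 2520. Stack: [2520]
LOAD_CONST → push 8. Stack: [2520, 8]
BINARY_OP * → 2520 * 8 = 20160. Stack: [20160]
LOAD_FAST a → push 37. Stack: [20160, 37]
LOAD_CONST → push 4. Stack: [20160, 37, 4]
BINARY_OP * → 37 * 4 = 148. Stack: [20160, 148]
BINARY_OP + → 20160 + 148 = 20308. Stack: [20308]
STORE_FAST r → r=20308. Stack: []
LOAD_FAST_LOAD_FAST r,v → push 20308,2520. Stack: [20308, 2520]
BINARY_OP - → 20308 - 2520 = 17788. Stack: [17788]
LOAD_CONST → push 6. Stack: [17788, 6]
BINARY_OP + → 17788 + 6 = 17794. Stack: [17794]
STORE_FAST p → p=17794. Stack: []
LOAD_FAST p → push 17794. Stack: [17794]
RETURN_VALUE → return 17794.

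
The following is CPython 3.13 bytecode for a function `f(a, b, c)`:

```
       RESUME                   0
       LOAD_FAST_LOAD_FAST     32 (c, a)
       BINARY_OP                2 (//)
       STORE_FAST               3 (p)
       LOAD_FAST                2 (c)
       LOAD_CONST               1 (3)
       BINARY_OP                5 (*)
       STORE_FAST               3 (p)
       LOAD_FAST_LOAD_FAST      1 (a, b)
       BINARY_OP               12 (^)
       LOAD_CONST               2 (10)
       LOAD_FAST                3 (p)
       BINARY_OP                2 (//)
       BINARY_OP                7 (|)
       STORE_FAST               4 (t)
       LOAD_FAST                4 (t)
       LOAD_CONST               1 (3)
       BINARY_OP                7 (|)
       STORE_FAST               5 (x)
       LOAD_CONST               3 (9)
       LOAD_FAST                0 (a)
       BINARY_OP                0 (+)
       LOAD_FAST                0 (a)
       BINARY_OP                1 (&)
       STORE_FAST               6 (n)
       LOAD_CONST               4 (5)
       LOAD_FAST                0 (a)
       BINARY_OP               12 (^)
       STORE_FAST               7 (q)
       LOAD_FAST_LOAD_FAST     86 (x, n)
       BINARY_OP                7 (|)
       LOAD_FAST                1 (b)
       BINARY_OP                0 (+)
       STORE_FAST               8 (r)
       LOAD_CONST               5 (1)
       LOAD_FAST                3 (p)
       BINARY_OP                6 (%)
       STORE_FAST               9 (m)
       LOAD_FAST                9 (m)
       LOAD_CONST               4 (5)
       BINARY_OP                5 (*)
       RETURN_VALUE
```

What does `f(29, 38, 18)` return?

5

LOAD_FAST_LOAD_FAST c,a → push 18,29. Stack: [18, 29]
BINARY_OP // → 18 // 29 = 0. Stack: [0]
STORE_FAST p → p=0. Stack: []
LOAD_FAST c → push 18. Stack: [18]
LOAD_CONST → push 3. Stack: [18, 3]
BINARY_OP * → 18 * 3 = 54. Stack: [54]
STORE_FAST p → p=54. Stack: []
LOAD_FAST_LOAD_FAST a,b → push 29,38. Stack: [29, 38]
BINARY_OP ^ → 29 ^ 38 = 59. Stack: [59]
LOAD_CONST → push 10. Stack: [59, 10]
LOAD_FAST p → push 54. Stack: [59, 10, 54]
BINARY_OP // → 10 // 54 = 0. Stack: [59, 0]
BINARY_OP | → 59 | 0 = 59. Stack: [59]
STORE_FAST t → t=59. Stack: []
LOAD_FAST t → push 59. Stack: [59]
LOAD_CONST → push 3. Stack: [59, 3]
BINARY_OP | → 59 | 3 = 59. Stack: [59]
STORE_FAST x → x=59. Stack: []
LOAD_CONST → push 9. Stack: [9]
LOAD_FAST a → push 29. Stack: [9, 29]
BINARY_OP + → 9 + 29 = 38. Stack: [38]
LOAD_FAST a → push 29. Stack: [38, 29]
BINARY_OP & → 38 & 29 = 4. Stack: [4]
STORE_FAST n → n=4. Stack: []
LOAD_CONST → push 5. Stack: [5]
LOAD_FAST a → push 29. Stack: [5, 29]
BINARY_OP ^ → 5 ^ 29 = 24. Stack: [24]
STORE_FAST q → q=24. Stack: []
LOAD_FAST_LOAD_FAST x,n → push 59,4. Stack: [59, 4]
BINARY_OP | → 59 | 4 = 63. Stack: [63]
LOAD_FAST b → push 38. Stack: [63, 38]
BINARY_OP + → 63 + 38 = 101. Stack: [101]
STORE_FAST r → r=101. Stack: []
LOAD_CONST → push 1. Stack: [1]
LOAD_FAST p → push 54. Stack: [1, 54]
BINARY_OP % → 1 % 54 = 1. Stack: [1]
STORE_FAST m → m=1. Stack: []
LOAD_FAST m → push 1. Stack: [1]
LOAD_CONST → push 5. Stack: [1, 5]
BINARY_OP * → 1 * 5 = 5. Stack: [5]
RETURN_VALUE → return 5.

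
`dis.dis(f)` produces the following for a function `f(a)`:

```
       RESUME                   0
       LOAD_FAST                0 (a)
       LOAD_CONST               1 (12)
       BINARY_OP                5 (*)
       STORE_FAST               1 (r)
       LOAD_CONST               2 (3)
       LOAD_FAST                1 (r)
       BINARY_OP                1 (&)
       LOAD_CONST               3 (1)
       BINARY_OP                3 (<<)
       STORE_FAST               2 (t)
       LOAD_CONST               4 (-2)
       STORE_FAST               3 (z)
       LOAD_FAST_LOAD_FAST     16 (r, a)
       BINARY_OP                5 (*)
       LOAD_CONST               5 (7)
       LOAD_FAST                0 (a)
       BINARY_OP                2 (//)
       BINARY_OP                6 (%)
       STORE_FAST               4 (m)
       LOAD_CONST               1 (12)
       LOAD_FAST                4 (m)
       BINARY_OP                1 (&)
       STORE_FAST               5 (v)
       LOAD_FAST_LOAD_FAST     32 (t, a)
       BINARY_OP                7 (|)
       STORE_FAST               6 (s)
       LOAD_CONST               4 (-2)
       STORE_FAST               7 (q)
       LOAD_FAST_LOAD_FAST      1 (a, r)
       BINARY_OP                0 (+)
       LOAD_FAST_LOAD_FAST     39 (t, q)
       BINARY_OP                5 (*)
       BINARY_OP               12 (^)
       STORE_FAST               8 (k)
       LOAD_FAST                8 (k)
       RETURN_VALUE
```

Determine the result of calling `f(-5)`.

LOAD_FAST a → push -5. Stack: [-5]
LOAD_CONST → push 12. Stack: [-5, 12]
BINARY_OP * → -5 * 12 = -60. Stack: [-60]
STORE_FAST r → r=-60. Stack: []
LOAD_CONST → push 3. Stack: [3]
LOAD_FAST r → push -60. Stack: [3, -60]
BINARY_OP & → 3 & -60 = 0. Stack: [0]
LOAD_CONST → push 1. Stack: [0, 1]
BINARY_OP << → 0 << 1 = 0. Stack: [0]
STORE_FAST t → t=0. Stack: []
LOAD_CONST → push -2. Stack: [-2]
STORE_FAST z → z=-2. Stack: []
LOAD_FAST_LOAD_FAST r,a → push -60,-5. Stack: [-60, -5]
BINARY_OP * → -60 * -5 = 300. Stack: [300]
LOAD_CONST → push 7. Stack: [300, 7]
LOAD_FAST a → push -5. Stack: [300, 7, -5]
BINARY_OP // → 7 // -5 = -2. Stack: [300, -2]
BINARY_OP % → 300 % -2 = 0. Stack: [0]
STORE_FAST m → m=0. Stack: []
LOAD_CONST → push 12. Stack: [12]
LOAD_FAST m → push 0. Stack: [12, 0]
BINARY_OP & → 12 & 0 = 0. Stack: [0]
STORE_FAST v → v=0. Stack: []
LOAD_FAST_LOAD_FAST t,a → push 0,-5. Stack: [0, -5]
BINARY_OP | → 0 | -5 = -5. Stack: [-5]
STORE_FAST s → s=-5. Stack: []
LOAD_CONST → push -2. Stack: [-2]
STORE_FAST q → q=-2. Stack: []
LOAD_FAST_LOAD_FAST a,r → push -5,-60. Stack: [-5, -60]
BINARY_OP + → -5 + -60 = -65. Stack: [-65]
LOAD_FAST_LOAD_FAST t,q → push 0,-2. Stack: [-65, 0, -2]
BINARY_OP * → 0 * -2 = 0. Stack: [-65, 0]
BINARY_OP ^ → -65 ^ 0 = -65. Stack: [-65]
STORE_FAST k → k=-65. Stack: []
LOAD_FAST k → push -65. Stack: [-65]
RETURN_VALUE → return -65.

-65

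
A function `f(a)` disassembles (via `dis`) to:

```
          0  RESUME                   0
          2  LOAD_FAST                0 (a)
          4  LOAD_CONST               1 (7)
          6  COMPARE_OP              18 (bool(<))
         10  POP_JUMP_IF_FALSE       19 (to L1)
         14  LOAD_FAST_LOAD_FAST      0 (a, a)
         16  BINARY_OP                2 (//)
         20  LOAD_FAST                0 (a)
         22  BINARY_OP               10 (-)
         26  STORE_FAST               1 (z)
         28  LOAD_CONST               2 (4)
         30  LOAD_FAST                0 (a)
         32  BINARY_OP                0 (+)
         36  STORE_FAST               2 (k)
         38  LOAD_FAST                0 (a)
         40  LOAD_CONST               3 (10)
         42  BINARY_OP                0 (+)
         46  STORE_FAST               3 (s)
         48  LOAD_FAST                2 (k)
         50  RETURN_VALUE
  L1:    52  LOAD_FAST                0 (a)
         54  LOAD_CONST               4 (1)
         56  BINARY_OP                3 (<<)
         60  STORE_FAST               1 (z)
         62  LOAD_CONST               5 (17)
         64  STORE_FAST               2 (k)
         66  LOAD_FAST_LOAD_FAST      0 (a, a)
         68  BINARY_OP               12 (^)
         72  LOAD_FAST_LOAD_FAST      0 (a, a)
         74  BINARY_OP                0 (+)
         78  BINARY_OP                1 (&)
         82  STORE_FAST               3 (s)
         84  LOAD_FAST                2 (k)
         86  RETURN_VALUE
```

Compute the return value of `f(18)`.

LOAD_FAST a → push 18. Stack: [18]
LOAD_CONST → push 7. Stack: [18, 7]
COMPARE_OP bool(<) → 18 vs 7 = False. Stack: [False]
POP_JUMP_IF_FALSE → pop False; jump. Stack: []
LOAD_FAST a → push 18. Stack: [18]
LOAD_CONST → push 1. Stack: [18, 1]
BINARY_OP << → 18 << 1 = 36. Stack: [36]
STORE_FAST z → z=36. Stack: []
LOAD_CONST → push 17. Stack: [17]
STORE_FAST k → k=17. Stack: []
LOAD_FAST_LOAD_FAST a,a → push 18,18. Stack: [18, 18]
BINARY_OP ^ → 18 ^ 18 = 0. Stack: [0]
LOAD_FAST_LOAD_FAST a,a → push 18,18. Stack: [0, 18, 18]
BINARY_OP + → 18 + 18 = 36. Stack: [0, 36]
BINARY_OP & → 0 & 36 = 0. Stack: [0]
STORE_FAST s → s=0. Stack: []
LOAD_FAST k → push 17. Stack: [17]
RETURN_VALUE → return 17.

17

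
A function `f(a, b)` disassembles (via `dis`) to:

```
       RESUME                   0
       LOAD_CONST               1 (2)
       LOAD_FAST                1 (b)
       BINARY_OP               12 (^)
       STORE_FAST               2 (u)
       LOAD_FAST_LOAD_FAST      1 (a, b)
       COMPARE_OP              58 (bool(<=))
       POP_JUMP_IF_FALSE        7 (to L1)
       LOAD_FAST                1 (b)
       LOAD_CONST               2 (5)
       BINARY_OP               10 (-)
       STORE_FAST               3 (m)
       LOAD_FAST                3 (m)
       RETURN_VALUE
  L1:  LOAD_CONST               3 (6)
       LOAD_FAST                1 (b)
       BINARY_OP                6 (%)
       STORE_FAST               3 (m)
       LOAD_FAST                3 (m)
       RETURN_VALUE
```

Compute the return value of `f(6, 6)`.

1

LOAD_CONST → push 2. Stack: [2]
LOAD_FAST b → push 6. Stack: [2, 6]
BINARY_OP ^ → 2 ^ 6 = 4. Stack: [4]
STORE_FAST u → u=4. Stack: []
LOAD_FAST_LOAD_FAST a,b → push 6,6. Stack: [6, 6]
COMPARE_OP bool(<=) → 6 vs 6 = True. Stack: [True]
POP_JUMP_IF_FALSE → pop True; no jump. Stack: []
LOAD_FAST b → push 6. Stack: [6]
LOAD_CONST → push 5. Stack: [6, 5]
BINARY_OP - → 6 - 5 = 1. Stack: [1]
STORE_FAST m → m=1. Stack: []
LOAD_FAST m → push 1. Stack: [1]
RETURN_VALUE → return 1.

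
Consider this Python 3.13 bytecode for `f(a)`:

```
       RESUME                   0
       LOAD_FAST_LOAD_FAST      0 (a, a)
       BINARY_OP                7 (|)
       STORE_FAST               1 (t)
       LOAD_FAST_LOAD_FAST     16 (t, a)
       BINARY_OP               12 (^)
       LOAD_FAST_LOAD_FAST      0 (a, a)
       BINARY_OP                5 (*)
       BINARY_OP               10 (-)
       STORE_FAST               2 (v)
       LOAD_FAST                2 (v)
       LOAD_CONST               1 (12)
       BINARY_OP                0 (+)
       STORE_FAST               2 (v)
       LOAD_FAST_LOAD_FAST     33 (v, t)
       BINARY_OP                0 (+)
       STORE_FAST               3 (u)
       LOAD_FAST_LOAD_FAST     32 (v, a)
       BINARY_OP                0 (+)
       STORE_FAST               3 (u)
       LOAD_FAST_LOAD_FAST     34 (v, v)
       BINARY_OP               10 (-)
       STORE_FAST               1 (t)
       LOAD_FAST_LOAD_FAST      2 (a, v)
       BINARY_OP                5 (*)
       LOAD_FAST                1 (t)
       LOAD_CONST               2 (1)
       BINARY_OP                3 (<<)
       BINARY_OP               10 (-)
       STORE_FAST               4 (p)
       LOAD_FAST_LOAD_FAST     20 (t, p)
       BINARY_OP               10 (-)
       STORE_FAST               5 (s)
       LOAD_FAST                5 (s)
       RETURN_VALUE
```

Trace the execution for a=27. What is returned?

LOAD_FAST_LOAD_FAST a,a → push 27,27. Stack: [27, 27]
BINARY_OP | → 27 | 27 = 27. Stack: [27]
STORE_FAST t → t=27. Stack: []
LOAD_FAST_LOAD_FAST t,a → push 27,27. Stack: [27, 27]
BINARY_OP ^ → 27 ^ 27 = 0. Stack: [0]
LOAD_FAST_LOAD_FAST a,a → push 27,27. Stack: [0, 27, 27]
BINARY_OP * → 27 * 27 = 729. Stack: [0, 729]
BINARY_OP - → 0 - 729 = -729. Stack: [-729]
STORE_FAST v → v=-729. Stack: []
LOAD_FAST v → push -729. Stack: [-729]
LOAD_CONST → push 12. Stack: [-729, 12]
BINARY_OP + → -729 + 12 = -717. Stack: [-717]
STORE_FAST v → v=-717. Stack: []
LOAD_FAST_LOAD_FAST v,t → push -717,27. Stack: [-717, 27]
BINARY_OP + → -717 + 27 = -690. Stack: [-690]
STORE_FAST u → u=-690. Stack: []
LOAD_FAST_LOAD_FAST v,a → push -717,27. Stack: [-717, 27]
BINARY_OP + → -717 + 27 = -690. Stack: [-690]
STORE_FAST u → u=-690. Stack: []
LOAD_FAST_LOAD_FAST v,v → push -717,-717. Stack: [-717, -717]
BINARY_OP - → -717 - -717 = 0. Stack: [0]
STORE_FAST t → t=0. Stack: []
LOAD_FAST_LOAD_FAST a,v → push 27,-717. Stack: [27, -717]
BINARY_OP * → 27 * -717 = -19359. Stack: [-19359]
LOAD_FAST t → push 0. Stack: [-19359, 0]
LOAD_CONST → push 1. Stack: [-19359, 0, 1]
BINARY_OP << → 0 << 1 = 0. Stack: [-19359, 0]
BINARY_OP - → -19359 - 0 = -19359. Stack: [-19359]
STORE_FAST p → p=-19359. Stack: []
LOAD_FAST_LOAD_FAST t,p → push 0,-19359. Stack: [0, -19359]
BINARY_OP - → 0 - -19359 = 19359. Stack: [19359]
STORE_FAST s → s=19359. Stack: []
LOAD_FAST s → push 19359. Stack: [19359]
RETURN_VALUE → return 19359.

19359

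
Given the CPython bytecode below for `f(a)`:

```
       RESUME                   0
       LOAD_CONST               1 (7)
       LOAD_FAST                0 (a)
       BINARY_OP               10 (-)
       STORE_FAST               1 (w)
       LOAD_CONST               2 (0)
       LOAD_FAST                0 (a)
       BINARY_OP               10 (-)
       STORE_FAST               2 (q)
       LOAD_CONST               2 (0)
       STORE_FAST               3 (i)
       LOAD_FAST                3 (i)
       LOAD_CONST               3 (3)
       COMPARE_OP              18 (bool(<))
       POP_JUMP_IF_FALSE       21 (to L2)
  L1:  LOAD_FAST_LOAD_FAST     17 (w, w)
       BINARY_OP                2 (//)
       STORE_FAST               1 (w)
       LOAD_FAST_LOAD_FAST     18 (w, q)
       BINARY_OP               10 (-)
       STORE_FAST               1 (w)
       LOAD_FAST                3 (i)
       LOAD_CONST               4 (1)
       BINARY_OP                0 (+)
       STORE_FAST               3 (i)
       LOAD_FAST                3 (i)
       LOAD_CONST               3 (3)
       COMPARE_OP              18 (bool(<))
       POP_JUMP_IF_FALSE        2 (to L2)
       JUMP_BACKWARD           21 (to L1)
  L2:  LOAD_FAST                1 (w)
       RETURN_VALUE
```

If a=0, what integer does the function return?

LOAD_CONST → push 7. Stack: [7]
LOAD_FAST a → push 0. Stack: [7, 0]
BINARY_OP - → 7 - 0 = 7. Stack: [7]
STORE_FAST w → w=7. Stack: []
LOAD_CONST → push 0. Stack: [0]
LOAD_FAST a → push 0. Stack: [0, 0]
BINARY_OP - → 0 - 0 = 0. Stack: [0]
STORE_FAST q → q=0. Stack: []
LOAD_CONST → push 0. Stack: [0]
STORE_FAST i → i=0. Stack: []
LOAD_FAST i → push 0. Stack: [0]
LOAD_CONST → push 3. Stack: [0, 3]
COMPARE_OP bool(<) → 0 vs 3 = True. Stack: [True]
POP_JUMP_IF_FALSE → pop True; no jump. Stack: []
LOAD_FAST_LOAD_FAST w,w → push 7,7. Stack: [7, 7]
BINARY_OP // → 7 // 7 = 1. Stack: [1]
STORE_FAST w → w=1. Stack: []
LOAD_FAST_LOAD_FAST w,q → push 1,0. Stack: [1, 0]
BINARY_OP - → 1 - 0 = 1. Stack: [1]
STORE_FAST w → w=1. Stack: []
LOAD_FAST i → push 0. Stack: [0]
LOAD_CONST → push 1. Stack: [0, 1]
BINARY_OP + → 0 + 1 = 1. Stack: [1]
STORE_FAST i → i=1. Stack: []
LOAD_FAST i → push 1. Stack: [1]
LOAD_CONST → push 3. Stack: [1, 3]
COMPARE_OP bool(<) → 1 vs 3 = True. Stack: [True]
POP_JUMP_IF_FALSE → pop True; no jump. Stack: []
LOAD_FAST_LOAD_FAST w,w → push 1,1. Stack: [1, 1]
BINARY_OP // → 1 // 1 = 1. Stack: [1]
STORE_FAST w → w=1. Stack: []
LOAD_FAST_LOAD_FAST w,q → push 1,0. Stack: [1, 0]
BINARY_OP - → 1 - 0 = 1. Stack: [1]
STORE_FAST w → w=1. Stack: []
LOAD_FAST i → push 1. Stack: [1]
LOAD_CONST → push 1. Stack: [1, 1]
BINARY_OP + → 1 + 1 = 2. Stack: [2]
STORE_FAST i → i=2. Stack: []
LOAD_FAST i → push 2. Stack: [2]
LOAD_CONST → push 3. Stack: [2, 3]
COMPARE_OP bool(<) → 2 vs 3 = True. Stack: [True]
POP_JUMP_IF_FALSE → pop True; no jump. Stack: []
LOAD_FAST_LOAD_FAST w,w → push 1,1. Stack: [1, 1]
BINARY_OP // → 1 // 1 = 1. Stack: [1]
STORE_FAST w → w=1. Stack: []
LOAD_FAST_LOAD_FAST w,q → push 1,0. Stack: [1, 0]
BINARY_OP - → 1 - 0 = 1. Stack: [1]
STORE_FAST w → w=1. Stack: []
LOAD_FAST i → push 2. Stack: [2]
LOAD_CONST → push 1. Stack: [2, 1]
BINARY_OP + → 2 + 1 = 3. Stack: [3]
STORE_FAST i → i=3. Stack: []
LOAD_FAST i → push 3. Stack: [3]
LOAD_CONST → push 3. Stack: [3, 3]
COMPARE_OP bool(<) → 3 vs 3 = False. Stack: [False]
POP_JUMP_IF_FALSE → pop False; jump. Stack: []
LOAD_FAST w → push 1. Stack: [1]
RETURN_VALUE → return 1.

1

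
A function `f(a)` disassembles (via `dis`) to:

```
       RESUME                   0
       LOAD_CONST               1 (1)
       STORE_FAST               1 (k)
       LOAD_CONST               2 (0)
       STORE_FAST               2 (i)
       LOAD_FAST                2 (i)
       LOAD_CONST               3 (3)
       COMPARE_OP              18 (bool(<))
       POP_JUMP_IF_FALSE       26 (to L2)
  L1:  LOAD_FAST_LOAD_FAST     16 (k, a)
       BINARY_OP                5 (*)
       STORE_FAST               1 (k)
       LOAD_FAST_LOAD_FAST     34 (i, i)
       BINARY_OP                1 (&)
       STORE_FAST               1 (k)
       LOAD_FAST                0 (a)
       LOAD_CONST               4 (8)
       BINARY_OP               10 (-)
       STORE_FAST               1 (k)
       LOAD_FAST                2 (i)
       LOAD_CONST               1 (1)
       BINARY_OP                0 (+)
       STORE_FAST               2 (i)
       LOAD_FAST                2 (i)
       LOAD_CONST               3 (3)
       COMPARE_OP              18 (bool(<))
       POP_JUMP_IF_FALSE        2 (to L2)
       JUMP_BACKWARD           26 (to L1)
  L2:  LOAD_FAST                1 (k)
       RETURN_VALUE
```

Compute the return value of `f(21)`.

LOAD_CONST → push 1. Stack: [1]
STORE_FAST k → k=1. Stack: []
LOAD_CONST → push 0. Stack: [0]
STORE_FAST i → i=0. Stack: []
LOAD_FAST i → push 0. Stack: [0]
LOAD_CONST → push 3. Stack: [0, 3]
COMPARE_OP bool(<) → 0 vs 3 = True. Stack: [True]
POP_JUMP_IF_FALSE → pop True; no jump. Stack: []
LOAD_FAST_LOAD_FAST k,a → push 1,21. Stack: [1, 21]
BINARY_OP * → 1 * 21 = 21. Stack: [21]
STORE_FAST k → k=21. Stack: []
LOAD_FAST_LOAD_FAST i,i → push 0,0. Stack: [0, 0]
BINARY_OP & → 0 & 0 = 0. Stack: [0]
STORE_FAST k → k=0. Stack: []
LOAD_FAST a → push 21. Stack: [21]
LOAD_CONST → push 8. Stack: [21, 8]
BINARY_OP - → 21 - 8 = 13. Stack: [13]
STORE_FAST k → k=13. Stack: []
LOAD_FAST i → push 0. Stack: [0]
LOAD_CONST → push 1. Stack: [0, 1]
BINARY_OP + → 0 + 1 = 1. Stack: [1]
STORE_FAST i → i=1. Stack: []
LOAD_FAST i → push 1. Stack: [1]
LOAD_CONST → push 3. Stack: [1, 3]
COMPARE_OP bool(<) → 1 vs 3 = True. Stack: [True]
POP_JUMP_IF_FALSE → pop True; no jump. Stack: []
LOAD_FAST_LOAD_FAST k,a → push 13,21. Stack: [13, 21]
BINARY_OP * → 13 * 21 = 273. Stack: [273]
STORE_FAST k → k=273. Stack: []
LOAD_FAST_LOAD_FAST i,i → push 1,1. Stack: [1, 1]
BINARY_OP & → 1 & 1 = 1. Stack: [1]
STORE_FAST k → k=1. Stack: []
LOAD_FAST a → push 21. Stack: [21]
LOAD_CONST → push 8. Stack: [21, 8]
BINARY_OP - → 21 - 8 = 13. Stack: [13]
STORE_FAST k → k=13. Stack: []
LOAD_FAST i → push 1. Stack: [1]
LOAD_CONST → push 1. Stack: [1, 1]
BINARY_OP + → 1 + 1 = 2. Stack: [2]
STORE_FAST i → i=2. Stack: []
LOAD_FAST i → push 2. Stack: [2]
LOAD_CONST → push 3. Stack: [2, 3]
COMPARE_OP bool(<) → 2 vs 3 = True. Stack: [True]
POP_JUMP_IF_FALSE → pop True; no jump. Stack: []
LOAD_FAST_LOAD_FAST k,a → push 13,21. Stack: [13, 21]
BINARY_OP * → 13 * 21 = 273. Stack: [273]
STORE_FAST k → k=273. Stack: []
LOAD_FAST_LOAD_FAST i,i → push 2,2. Stack: [2, 2]
BINARY_OP & → 2 & 2 = 2. Stack: [2]
STORE_FAST k → k=2. Stack: []
LOAD_FAST a → push 21. Stack: [21]
LOAD_CONST → push 8. Stack: [21, 8]
BINARY_OP - → 21 - 8 = 13. Stack: [13]
STORE_FAST k → k=13. Stack: []
LOAD_FAST i → push 2. Stack: [2]
LOAD_CONST → push 1. Stack: [2, 1]
BINARY_OP + → 2 + 1 = 3. Stack: [3]
STORE_FAST i → i=3. Stack: []
LOAD_FAST i → push 3. Stack: [3]
LOAD_CONST → push 3. Stack: [3, 3]
COMPARE_OP bool(<) → 3 vs 3 = False. Stack: [False]
POP_JUMP_IF_FALSE → pop False; jump. Stack: []
LOAD_FAST k → push 13. Stack: [13]
RETURN_VALUE → return 13.

13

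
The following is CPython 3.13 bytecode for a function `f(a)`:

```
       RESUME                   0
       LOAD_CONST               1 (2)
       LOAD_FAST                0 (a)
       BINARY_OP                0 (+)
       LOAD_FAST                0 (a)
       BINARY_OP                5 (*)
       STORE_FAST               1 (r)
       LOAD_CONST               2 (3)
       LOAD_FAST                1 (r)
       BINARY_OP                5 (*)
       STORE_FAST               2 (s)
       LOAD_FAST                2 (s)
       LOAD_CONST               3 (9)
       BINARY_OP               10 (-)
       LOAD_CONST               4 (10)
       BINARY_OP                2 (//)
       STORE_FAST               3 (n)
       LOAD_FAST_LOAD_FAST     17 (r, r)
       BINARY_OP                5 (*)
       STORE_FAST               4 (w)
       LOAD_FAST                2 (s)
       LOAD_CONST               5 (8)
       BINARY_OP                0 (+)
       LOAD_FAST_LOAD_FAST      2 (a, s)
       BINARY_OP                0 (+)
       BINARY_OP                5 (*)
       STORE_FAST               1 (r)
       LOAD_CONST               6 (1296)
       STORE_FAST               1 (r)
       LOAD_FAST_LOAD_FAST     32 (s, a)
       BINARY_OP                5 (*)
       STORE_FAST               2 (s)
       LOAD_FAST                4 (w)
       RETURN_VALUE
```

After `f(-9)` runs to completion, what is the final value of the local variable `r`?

1296

LOAD_CONST → push 2. Stack: [2]
LOAD_FAST a → push -9. Stack: [2, -9]
BINARY_OP + → 2 + -9 = -7. Stack: [-7]
LOAD_FAST a → push -9. Stack: [-7, -9]
BINARY_OP * → -7 * -9 = 63. Stack: [63]
STORE_FAST r → r=63. Stack: []
LOAD_CONST → push 3. Stack: [3]
LOAD_FAST r → push 63. Stack: [3, 63]
BINARY_OP * → 3 * 63 = 189. Stack: [189]
STORE_FAST s → s=189. Stack: []
LOAD_FAST s → push 189. Stack: [189]
LOAD_CONST → push 9. Stack: [189, 9]
BINARY_OP - → 189 - 9 = 180. Stack: [180]
LOAD_CONST → push 10. Stack: [180, 10]
BINARY_OP // → 180 // 10 = 18. Stack: [18]
STORE_FAST n → n=18. Stack: []
LOAD_FAST_LOAD_FAST r,r → push 63,63. Stack: [63, 63]
BINARY_OP * → 63 * 63 = 3969. Stack: [3969]
STORE_FAST w → w=3969. Stack: []
LOAD_FAST s → push 189. Stack: [189]
LOAD_CONST → push 8. Stack: [189, 8]
BINARY_OP + → 189 + 8 = 197. Stack: [197]
LOAD_FAST_LOAD_FAST a,s → push -9,189. Stack: [197, -9, 189]
BINARY_OP + → -9 + 189 = 180. Stack: [197, 180]
BINARY_OP * → 197 * 180 = 35460. Stack: [35460]
STORE_FAST r → r=35460. Stack: []
LOAD_CONST → push 1296. Stack: [1296]
STORE_FAST r → r=1296. Stack: []
LOAD_FAST_LOAD_FAST s,a → push 189,-9. Stack: [189, -9]
BINARY_OP * → 189 * -9 = -1701. Stack: [-1701]
STORE_FAST s → s=-1701. Stack: []
LOAD_FAST w → push 3969. Stack: [3969]
RETURN_VALUE → return 3969.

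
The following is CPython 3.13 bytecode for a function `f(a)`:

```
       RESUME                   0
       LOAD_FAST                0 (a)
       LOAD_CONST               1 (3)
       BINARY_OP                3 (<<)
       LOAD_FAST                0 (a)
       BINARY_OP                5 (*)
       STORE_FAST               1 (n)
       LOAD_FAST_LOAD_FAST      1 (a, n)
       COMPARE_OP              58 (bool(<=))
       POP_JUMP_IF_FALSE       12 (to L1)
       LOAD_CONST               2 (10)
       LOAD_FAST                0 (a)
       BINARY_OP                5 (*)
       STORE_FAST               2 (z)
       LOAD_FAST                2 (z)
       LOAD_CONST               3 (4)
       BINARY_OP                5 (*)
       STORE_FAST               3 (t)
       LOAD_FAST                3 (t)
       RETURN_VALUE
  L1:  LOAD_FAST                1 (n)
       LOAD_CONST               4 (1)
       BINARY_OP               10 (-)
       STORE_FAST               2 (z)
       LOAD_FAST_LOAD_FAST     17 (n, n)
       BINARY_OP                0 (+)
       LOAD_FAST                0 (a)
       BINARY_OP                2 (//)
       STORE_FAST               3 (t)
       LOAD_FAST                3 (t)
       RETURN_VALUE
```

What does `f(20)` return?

800

LOAD_FAST a → push 20. Stack: [20]
LOAD_CONST → push 3. Stack: [20, 3]
BINARY_OP << → 20 << 3 = 160. Stack: [160]
LOAD_FAST a → push 20. Stack: [160, 20]
BINARY_OP * → 160 * 20 = 3200. Stack: [3200]
STORE_FAST n → n=3200. Stack: []
LOAD_FAST_LOAD_FAST a,n → push 20,3200. Stack: [20, 3200]
COMPARE_OP bool(<=) → 20 vs 3200 = True. Stack: [True]
POP_JUMP_IF_FALSE → pop True; no jump. Stack: []
LOAD_CONST → push 10. Stack: [10]
LOAD_FAST a → push 20. Stack: [10, 20]
BINARY_OP * → 10 * 20 = 200. Stack: [200]
STORE_FAST z → z=200. Stack: []
LOAD_FAST z → push 200. Stack: [200]
LOAD_CONST → push 4. Stack: [200, 4]
BINARY_OP * → 200 * 4 = 800. Stack: [800]
STORE_FAST t → t=800. Stack: []
LOAD_FAST t → push 800. Stack: [800]
RETURN_VALUE → return 800.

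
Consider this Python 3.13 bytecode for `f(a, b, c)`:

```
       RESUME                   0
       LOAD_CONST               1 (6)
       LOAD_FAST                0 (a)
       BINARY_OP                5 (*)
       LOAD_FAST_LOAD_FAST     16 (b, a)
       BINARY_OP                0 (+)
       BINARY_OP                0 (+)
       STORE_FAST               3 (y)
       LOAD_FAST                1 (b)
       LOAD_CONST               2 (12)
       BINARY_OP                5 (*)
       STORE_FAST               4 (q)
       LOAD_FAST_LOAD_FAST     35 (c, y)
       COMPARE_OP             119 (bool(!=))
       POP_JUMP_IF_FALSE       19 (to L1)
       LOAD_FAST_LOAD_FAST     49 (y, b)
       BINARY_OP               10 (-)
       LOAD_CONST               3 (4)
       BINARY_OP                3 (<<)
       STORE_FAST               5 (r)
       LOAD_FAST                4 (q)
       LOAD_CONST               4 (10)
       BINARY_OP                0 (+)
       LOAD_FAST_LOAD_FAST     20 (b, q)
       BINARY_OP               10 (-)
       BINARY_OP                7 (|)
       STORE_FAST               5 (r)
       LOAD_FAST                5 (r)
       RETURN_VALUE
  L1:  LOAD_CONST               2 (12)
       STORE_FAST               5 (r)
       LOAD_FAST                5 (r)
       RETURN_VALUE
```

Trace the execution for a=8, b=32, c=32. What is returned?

-86

LOAD_CONST → push 6. Stack: [6]
LOAD_FAST a → push 8. Stack: [6, 8]
BINARY_OP * → 6 * 8 = 48. Stack: [48]
LOAD_FAST_LOAD_FAST b,a → push 32,8. Stack: [48, 32, 8]
BINARY_OP + → 32 + 8 = 40. Stack: [48, 40]
BINARY_OP + → 48 + 40 = 88. Stack: [88]
STORE_FAST y → y=88. Stack: []
LOAD_FAST b → push 32. Stack: [32]
LOAD_CONST → push 12. Stack: [32, 12]
BINARY_OP * → 32 * 12 = 384. Stack: [384]
STORE_FAST q → q=384. Stack: []
LOAD_FAST_LOAD_FAST c,y → push 32,88. Stack: [32, 88]
COMPARE_OP bool(!=) → 32 vs 88 = True. Stack: [True]
POP_JUMP_IF_FALSE → pop True; no jump. Stack: []
LOAD_FAST_LOAD_FAST y,b → push 88,32. Stack: [88, 32]
BINARY_OP - → 88 - 32 = 56. Stack: [56]
LOAD_CONST → push 4. Stack: [56, 4]
BINARY_OP << → 56 << 4 = 896. Stack: [896]
STORE_FAST r → r=896. Stack: []
LOAD_FAST q → push 384. Stack: [384]
LOAD_CONST → push 10. Stack: [384, 10]
BINARY_OP + → 384 + 10 = 394. Stack: [394]
LOAD_FAST_LOAD_FAST b,q → push 32,384. Stack: [394, 32, 384]
BINARY_OP - → 32 - 384 = -352. Stack: [394, -352]
BINARY_OP | → 394 | -352 = -86. Stack: [-86]
STORE_FAST r → r=-86. Stack: []
LOAD_FAST r → push -86. Stack: [-86]
RETURN_VALUE → return -86.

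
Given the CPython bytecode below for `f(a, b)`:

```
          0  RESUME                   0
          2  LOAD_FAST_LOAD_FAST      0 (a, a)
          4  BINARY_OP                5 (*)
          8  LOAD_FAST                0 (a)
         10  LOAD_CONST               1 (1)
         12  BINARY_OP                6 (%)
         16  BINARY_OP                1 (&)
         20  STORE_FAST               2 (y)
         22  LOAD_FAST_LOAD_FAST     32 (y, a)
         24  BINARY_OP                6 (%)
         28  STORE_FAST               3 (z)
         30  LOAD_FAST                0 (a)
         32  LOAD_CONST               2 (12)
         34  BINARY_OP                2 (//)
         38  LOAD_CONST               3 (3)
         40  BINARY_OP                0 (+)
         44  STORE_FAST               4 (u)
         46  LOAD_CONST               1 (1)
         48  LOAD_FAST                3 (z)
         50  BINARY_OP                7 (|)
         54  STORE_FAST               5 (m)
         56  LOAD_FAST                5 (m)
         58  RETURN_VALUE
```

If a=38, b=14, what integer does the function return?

1

LOAD_FAST_LOAD_FAST a,a → push 38,38. Stack: [38, 38]
BINARY_OP * → 38 * 38 = 1444. Stack: [1444]
LOAD_FAST a → push 38. Stack: [1444, 38]
LOAD_CONST → push 1. Stack: [1444, 38, 1]
BINARY_OP % → 38 % 1 = 0. Stack: [1444, 0]
BINARY_OP & → 1444 & 0 = 0. Stack: [0]
STORE_FAST y → y=0. Stack: []
LOAD_FAST_LOAD_FAST y,a → push 0,38. Stack: [0, 38]
BINARY_OP % → 0 % 38 = 0. Stack: [0]
STORE_FAST z → z=0. Stack: []
LOAD_FAST a → push 38. Stack: [38]
LOAD_CONST → push 12. Stack: [38, 12]
BINARY_OP // → 38 // 12 = 3. Stack: [3]
LOAD_CONST → push 3. Stack: [3, 3]
BINARY_OP + → 3 + 3 = 6. Stack: [6]
STORE_FAST u → u=6. Stack: []
LOAD_CONST → push 1. Stack: [1]
LOAD_FAST z → push 0. Stack: [1, 0]
BINARY_OP | → 1 | 0 = 1. Stack: [1]
STORE_FAST m → m=1. Stack: []
LOAD_FAST m → push 1. Stack: [1]
RETURN_VALUE → return 1.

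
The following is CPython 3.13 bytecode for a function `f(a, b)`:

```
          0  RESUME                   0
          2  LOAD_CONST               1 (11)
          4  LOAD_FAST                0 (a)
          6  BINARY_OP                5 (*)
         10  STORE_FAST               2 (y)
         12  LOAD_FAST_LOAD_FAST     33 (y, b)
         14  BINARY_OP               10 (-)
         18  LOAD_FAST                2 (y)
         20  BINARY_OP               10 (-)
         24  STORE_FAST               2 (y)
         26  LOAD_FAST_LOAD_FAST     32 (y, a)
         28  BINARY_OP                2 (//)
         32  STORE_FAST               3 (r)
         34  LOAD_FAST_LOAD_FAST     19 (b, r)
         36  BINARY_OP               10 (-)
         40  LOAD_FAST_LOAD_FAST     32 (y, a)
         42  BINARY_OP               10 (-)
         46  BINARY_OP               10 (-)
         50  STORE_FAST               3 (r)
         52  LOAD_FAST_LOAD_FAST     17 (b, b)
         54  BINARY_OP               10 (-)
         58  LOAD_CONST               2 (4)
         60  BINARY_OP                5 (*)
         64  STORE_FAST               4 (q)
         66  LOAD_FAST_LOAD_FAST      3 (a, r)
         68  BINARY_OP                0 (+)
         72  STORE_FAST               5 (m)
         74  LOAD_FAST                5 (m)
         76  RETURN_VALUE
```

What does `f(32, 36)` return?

138

LOAD_CONST → push 11. Stack: [11]
LOAD_FAST a → push 32. Stack: [11, 32]
BINARY_OP * → 11 * 32 = 352. Stack: [352]
STORE_FAST y → y=352. Stack: []
LOAD_FAST_LOAD_FAST y,b → push 352,36. Stack: [352, 36]
BINARY_OP - → 352 - 36 = 316. Stack: [316]
LOAD_FAST y → push 352. Stack: [316, 352]
BINARY_OP - → 316 - 352 = -36. Stack: [-36]
STORE_FAST y → y=-36. Stack: []
LOAD_FAST_LOAD_FAST y,a → push -36,32. Stack: [-36, 32]
BINARY_OP // → -36 // 32 = -2. Stack: [-2]
STORE_FAST r → r=-2. Stack: []
LOAD_FAST_LOAD_FAST b,r → push 36,-2. Stack: [36, -2]
BINARY_OP - → 36 - -2 = 38. Stack: [38]
LOAD_FAST_LOAD_FAST y,a → push -36,32. Stack: [38, -36, 32]
BINARY_OP - → -36 - 32 = -68. Stack: [38, -68]
BINARY_OP - → 38 - -68 = 106. Stack: [106]
STORE_FAST r → r=106. Stack: []
LOAD_FAST_LOAD_FAST b,b → push 36,36. Stack: [36, 36]
BINARY_OP - → 36 - 36 = 0. Stack: [0]
LOAD_CONST → push 4. Stack: [0, 4]
BINARY_OP * → 0 * 4 = 0. Stack: [0]
STORE_FAST q → q=0. Stack: []
LOAD_FAST_LOAD_FAST a,r → push 32,106. Stack: [32, 106]
BINARY_OP + → 32 + 106 = 138. Stack: [138]
STORE_FAST m → m=138. Stack: []
LOAD_FAST m → push 138. Stack: [138]
RETURN_VALUE → return 138.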